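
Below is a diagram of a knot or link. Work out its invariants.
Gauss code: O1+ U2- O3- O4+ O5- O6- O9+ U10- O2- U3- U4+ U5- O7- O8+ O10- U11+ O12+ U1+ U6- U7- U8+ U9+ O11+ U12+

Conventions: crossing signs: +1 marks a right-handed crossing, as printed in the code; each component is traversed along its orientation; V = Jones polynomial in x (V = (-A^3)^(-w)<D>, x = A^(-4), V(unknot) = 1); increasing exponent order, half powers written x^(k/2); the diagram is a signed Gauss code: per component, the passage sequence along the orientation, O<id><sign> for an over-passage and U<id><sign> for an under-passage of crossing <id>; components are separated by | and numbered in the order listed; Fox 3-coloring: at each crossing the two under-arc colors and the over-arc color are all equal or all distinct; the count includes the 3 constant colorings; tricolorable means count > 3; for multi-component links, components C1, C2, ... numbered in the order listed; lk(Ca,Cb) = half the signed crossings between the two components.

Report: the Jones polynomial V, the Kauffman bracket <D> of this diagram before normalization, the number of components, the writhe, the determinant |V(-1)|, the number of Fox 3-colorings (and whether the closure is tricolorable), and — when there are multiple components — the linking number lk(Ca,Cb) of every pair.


Jones polynomial: V(x) = -x^-3 + x^-2 - x^-1 + 3 - x + x^2 - x^3
<D> = -A^-12 + A^-8 - A^-4 + 3 - A^4 + A^8 - A^12; writhe 0
components 1, writhe 0 (12 crossings)
3-colorings: 27 of 3^12, det 9 — tricolorable
note: w = 0 (over 12 crossings) is diagram-only; (-A^3)^(0) removes it from V


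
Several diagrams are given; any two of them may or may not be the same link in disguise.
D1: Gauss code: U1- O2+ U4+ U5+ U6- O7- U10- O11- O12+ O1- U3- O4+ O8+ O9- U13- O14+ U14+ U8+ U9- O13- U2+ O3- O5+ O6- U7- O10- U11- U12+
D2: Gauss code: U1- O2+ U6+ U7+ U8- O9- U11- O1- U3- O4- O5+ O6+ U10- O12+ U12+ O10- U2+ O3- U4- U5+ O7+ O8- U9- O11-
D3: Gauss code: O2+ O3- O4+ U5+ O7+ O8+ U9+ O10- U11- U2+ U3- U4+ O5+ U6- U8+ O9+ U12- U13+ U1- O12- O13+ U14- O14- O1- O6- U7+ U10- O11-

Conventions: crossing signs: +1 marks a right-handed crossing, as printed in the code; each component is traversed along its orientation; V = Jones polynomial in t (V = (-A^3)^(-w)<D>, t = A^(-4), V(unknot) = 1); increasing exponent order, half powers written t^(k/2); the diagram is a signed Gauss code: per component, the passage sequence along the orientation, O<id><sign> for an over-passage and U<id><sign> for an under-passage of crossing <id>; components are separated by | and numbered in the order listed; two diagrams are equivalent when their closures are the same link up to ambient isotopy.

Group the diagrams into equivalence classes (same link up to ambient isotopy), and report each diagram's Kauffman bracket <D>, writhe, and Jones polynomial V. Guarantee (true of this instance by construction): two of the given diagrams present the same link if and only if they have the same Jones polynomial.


classes: {D1, D2} | {D3}
V(D1) = t^-5 - 2t^-4 + 2t^-3 - 2t^-2 + 2t^-1 - 1 + t  [14 crossings, <D> = A^-10 - A^-6 + 2A^-2 - 2A^2 + 2A^6 - 2A^10 + A^14, w = -2]
V(D2) = t^-5 - 2t^-4 + 2t^-3 - 2t^-2 + 2t^-1 - 1 + t  (w -2, c 12, <D> = A^-10 - A^-6 + 2A^-2 - 2A^2 + 2A^6 - 2A^10 + A^14)
V(D3) = 1  (w 0, c 14, <D> = 1)
insight: comparing 3 Jones polynomials yields 2 groups


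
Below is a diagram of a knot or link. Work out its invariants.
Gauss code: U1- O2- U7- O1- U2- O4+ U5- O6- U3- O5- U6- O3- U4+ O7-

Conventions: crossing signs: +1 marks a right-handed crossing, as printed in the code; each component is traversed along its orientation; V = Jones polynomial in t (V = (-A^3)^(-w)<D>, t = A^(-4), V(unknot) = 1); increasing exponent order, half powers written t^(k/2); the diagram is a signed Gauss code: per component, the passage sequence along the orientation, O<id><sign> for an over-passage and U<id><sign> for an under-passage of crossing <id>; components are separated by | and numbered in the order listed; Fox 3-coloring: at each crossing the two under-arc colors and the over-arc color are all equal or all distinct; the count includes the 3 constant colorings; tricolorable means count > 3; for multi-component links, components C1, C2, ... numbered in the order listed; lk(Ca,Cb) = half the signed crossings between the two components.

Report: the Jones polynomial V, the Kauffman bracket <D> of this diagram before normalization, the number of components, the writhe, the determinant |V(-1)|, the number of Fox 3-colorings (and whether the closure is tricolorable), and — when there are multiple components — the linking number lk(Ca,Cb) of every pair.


V(t) = t^-8 - 2t^-7 + t^-6 - 2t^-5 + 2t^-4 + t^-2
bracket: -A^-7 - 2A + 2A^5 - A^9 + 2A^13 - A^17, w = -5
1 component, writhe -5, over 7 crossings
det 9, colorings 27 of 3^7 — tricolorable
observation: w = -5 (over 7 crossings) is diagram-only; (-A^3)^(5) removes it from V


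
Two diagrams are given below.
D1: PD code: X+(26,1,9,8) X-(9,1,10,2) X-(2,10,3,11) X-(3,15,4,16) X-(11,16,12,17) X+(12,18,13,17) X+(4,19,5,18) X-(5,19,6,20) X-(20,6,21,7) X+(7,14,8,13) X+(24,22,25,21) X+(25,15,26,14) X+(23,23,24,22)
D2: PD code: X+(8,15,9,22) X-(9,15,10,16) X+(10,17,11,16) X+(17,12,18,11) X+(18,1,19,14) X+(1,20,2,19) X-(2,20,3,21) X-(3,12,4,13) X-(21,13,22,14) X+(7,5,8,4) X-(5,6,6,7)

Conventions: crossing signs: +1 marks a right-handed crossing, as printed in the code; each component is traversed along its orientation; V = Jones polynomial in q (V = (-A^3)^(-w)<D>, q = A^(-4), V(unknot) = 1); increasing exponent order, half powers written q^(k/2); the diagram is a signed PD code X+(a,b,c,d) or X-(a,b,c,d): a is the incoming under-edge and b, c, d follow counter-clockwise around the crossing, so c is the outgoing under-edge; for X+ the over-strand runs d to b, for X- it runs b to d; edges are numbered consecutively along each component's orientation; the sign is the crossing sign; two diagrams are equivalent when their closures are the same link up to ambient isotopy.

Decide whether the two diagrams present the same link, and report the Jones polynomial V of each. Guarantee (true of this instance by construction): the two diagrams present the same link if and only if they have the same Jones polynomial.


same link: no
V(D1) = -q^(-5/2) - q^(-1/2)  [13 crossings, <D> = A^5 + A^13, w = +1]
D2 (bracket A^-7 + A; 11 crossings at w = +1): V = -q^(1/2) - q^(5/2)
note: V(q) takes 2 values over 2 diagrams, fixing the grouping


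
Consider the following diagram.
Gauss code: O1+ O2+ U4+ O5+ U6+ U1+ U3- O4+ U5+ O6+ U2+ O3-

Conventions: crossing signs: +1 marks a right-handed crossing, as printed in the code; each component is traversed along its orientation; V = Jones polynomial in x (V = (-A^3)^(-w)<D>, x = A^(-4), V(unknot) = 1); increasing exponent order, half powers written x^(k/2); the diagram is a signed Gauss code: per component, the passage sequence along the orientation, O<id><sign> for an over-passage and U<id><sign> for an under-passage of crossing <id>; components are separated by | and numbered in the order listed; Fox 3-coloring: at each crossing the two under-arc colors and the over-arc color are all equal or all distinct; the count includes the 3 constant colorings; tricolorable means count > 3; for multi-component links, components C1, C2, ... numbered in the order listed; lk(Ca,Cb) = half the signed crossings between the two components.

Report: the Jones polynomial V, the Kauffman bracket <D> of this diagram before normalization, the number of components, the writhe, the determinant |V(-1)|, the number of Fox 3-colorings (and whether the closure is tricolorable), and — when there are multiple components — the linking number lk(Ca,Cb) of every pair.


Jones polynomial: V(x) = x + x^3 - x^4
<D> = -A^-4 + 1 + A^8; writhe +4
components 1, writhe +4 (6 crossings)
3-colorings: 9 of 3^6, det 3 — tricolorable
note: w = +4 shifts under R1 moves; the (-A^3)^(-4) factor cancels that in V


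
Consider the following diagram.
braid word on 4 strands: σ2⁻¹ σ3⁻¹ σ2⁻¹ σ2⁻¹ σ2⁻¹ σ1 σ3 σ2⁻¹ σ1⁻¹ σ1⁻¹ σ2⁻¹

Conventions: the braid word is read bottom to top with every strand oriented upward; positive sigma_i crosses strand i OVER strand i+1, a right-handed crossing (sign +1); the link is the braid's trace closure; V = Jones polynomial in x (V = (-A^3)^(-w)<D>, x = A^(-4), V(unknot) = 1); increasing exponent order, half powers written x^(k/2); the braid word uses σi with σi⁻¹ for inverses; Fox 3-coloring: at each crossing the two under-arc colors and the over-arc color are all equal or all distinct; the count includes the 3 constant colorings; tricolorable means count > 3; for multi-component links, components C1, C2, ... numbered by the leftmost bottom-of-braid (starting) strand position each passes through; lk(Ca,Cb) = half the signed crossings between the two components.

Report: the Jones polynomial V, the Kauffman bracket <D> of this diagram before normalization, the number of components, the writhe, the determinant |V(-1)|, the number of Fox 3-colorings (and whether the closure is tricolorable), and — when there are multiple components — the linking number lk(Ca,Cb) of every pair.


V = x^-10 - 2x^-9 + 2x^-8 - 4x^-7 + 4x^-6 - 3x^-5 + 3x^-4 - x^-3 + x^-2
<D> = -A^-13 + A^-9 - 3A^-5 + 3A^-1 - 4A^3 + 4A^7 - 2A^11 + 2A^15 - A^19 (w = -7)
1 component over 11 crossings, w = -7
9 Fox colorings among 3^11, |V(-1)| = 21: tricolorable
why: the span of V is 8, forcing >= 8 crossings in any diagram


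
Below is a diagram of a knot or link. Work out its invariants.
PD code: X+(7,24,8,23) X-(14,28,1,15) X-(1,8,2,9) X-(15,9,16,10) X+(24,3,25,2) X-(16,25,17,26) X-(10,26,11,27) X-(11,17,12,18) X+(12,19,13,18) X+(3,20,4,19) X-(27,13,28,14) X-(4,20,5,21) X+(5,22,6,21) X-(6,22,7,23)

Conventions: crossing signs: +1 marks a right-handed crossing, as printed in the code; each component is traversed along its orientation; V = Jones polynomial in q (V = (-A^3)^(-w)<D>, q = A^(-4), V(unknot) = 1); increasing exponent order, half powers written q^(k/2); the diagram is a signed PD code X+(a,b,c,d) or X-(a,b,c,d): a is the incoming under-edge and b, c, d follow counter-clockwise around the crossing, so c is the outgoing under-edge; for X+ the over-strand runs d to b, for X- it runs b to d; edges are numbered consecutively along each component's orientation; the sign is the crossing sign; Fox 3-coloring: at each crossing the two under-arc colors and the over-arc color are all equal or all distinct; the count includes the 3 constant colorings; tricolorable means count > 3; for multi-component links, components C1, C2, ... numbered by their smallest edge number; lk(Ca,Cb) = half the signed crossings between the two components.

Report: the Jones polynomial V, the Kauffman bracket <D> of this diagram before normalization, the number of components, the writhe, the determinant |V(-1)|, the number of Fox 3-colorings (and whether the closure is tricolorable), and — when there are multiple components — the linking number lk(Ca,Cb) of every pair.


V = q^(-13/2) - 2q^(-11/2) + 2q^(-9/2) - 3q^(-7/2) + 2q^(-5/2) - 2q^(-3/2) + q^(-1/2) - q^(1/2)
<D> = -A^-14 + A^-10 - 2A^-6 + 2A^-2 - 3A^2 + 2A^6 - 2A^10 + A^14 (w = -4)
2 components over 14 crossings, w = -4
lk(C1,C2): -1
3 Fox colorings among 3^14, |V(-1)| = 14: not tricolorable
why: |V(-1)| = 14: so not tricolorable, since 3 does not divide 14


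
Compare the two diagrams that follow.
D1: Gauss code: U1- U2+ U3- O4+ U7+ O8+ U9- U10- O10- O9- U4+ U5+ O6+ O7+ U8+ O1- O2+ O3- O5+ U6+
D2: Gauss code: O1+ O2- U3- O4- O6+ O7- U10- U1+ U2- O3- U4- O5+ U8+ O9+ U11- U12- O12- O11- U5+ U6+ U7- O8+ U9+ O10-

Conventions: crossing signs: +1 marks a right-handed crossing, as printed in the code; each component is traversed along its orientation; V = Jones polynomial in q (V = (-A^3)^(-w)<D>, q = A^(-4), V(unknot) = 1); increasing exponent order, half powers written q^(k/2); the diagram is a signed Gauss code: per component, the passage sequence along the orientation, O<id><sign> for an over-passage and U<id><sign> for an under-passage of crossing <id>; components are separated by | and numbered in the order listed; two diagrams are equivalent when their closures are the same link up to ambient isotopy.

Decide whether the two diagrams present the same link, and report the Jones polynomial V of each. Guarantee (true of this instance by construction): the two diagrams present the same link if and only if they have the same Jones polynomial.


same link: no
V(D1) = q - q^2 + 2q^3 - q^4 + q^5 - q^6  [10 crossings, <D> = -A^-18 + A^-14 - A^-10 + 2A^-6 - A^-2 + A^2, w = +2]
V(D2) = -q^-3 + q^-2 - q^-1 + 3 - q + q^2 - q^3  (w -2, c 12, <D> = -A^-18 + A^-14 - A^-10 + 3A^-6 - A^-2 + A^2 - A^6)
note: 2 values of V(q) split the 2 diagrams


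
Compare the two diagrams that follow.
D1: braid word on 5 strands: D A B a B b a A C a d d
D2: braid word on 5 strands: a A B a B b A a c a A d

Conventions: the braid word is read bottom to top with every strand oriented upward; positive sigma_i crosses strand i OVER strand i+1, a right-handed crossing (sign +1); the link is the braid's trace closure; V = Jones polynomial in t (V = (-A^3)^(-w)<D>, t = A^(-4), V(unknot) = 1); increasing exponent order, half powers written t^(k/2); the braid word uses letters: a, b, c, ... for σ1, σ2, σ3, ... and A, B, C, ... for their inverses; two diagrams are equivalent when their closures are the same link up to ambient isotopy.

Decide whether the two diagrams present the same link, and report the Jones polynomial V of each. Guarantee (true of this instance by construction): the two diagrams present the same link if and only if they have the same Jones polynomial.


equivalent: yes
D1 (bracket 1; 12 crossings at w = 0): V = 1
D2 (bracket A^6; 12 crossings at w = +2): V = 1
key observation: from 12 to 12 crossings by R-moves: one link, two diagrams


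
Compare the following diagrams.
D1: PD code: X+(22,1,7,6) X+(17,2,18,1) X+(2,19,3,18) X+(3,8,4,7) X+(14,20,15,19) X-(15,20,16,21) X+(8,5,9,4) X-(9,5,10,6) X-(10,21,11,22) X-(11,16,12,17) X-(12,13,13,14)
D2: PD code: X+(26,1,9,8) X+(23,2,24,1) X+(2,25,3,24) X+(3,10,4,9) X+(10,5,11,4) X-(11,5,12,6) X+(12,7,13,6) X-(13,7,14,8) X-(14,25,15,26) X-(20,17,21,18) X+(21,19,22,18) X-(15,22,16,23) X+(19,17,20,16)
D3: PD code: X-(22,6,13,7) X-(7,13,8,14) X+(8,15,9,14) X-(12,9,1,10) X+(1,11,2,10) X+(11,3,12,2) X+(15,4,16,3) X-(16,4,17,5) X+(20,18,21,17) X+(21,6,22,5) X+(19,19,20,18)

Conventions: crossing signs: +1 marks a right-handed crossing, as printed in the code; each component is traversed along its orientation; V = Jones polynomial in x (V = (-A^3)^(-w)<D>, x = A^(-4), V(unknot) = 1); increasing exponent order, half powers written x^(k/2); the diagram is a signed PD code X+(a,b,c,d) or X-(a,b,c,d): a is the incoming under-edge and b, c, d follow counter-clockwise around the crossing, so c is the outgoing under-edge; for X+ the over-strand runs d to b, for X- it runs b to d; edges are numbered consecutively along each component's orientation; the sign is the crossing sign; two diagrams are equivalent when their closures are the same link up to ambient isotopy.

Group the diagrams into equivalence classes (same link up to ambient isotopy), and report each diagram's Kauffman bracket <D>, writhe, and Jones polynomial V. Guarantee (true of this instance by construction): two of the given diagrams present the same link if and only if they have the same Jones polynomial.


equivalence classes: {D1, D2} | {D3}
D1 (bracket A^-15 + A^-7 - A^-3 + A; 11 crossings at w = +1): V = -x^(1/2) + x^(3/2) - x^(5/2) - x^(9/2)
V(D2) = -x^(1/2) + x^(3/2) - x^(5/2) - x^(9/2)  (w +3, c 13, <D> = A^-9 + A^-1 - A^3 + A^7)
V(D3) = -x^(-1/2) - x^(1/2)  [11 crossings, <D> = A^7 + A^11, w = +3]
key observation: 2 classes among 3 diagrams; unequal V(x) rules out equality


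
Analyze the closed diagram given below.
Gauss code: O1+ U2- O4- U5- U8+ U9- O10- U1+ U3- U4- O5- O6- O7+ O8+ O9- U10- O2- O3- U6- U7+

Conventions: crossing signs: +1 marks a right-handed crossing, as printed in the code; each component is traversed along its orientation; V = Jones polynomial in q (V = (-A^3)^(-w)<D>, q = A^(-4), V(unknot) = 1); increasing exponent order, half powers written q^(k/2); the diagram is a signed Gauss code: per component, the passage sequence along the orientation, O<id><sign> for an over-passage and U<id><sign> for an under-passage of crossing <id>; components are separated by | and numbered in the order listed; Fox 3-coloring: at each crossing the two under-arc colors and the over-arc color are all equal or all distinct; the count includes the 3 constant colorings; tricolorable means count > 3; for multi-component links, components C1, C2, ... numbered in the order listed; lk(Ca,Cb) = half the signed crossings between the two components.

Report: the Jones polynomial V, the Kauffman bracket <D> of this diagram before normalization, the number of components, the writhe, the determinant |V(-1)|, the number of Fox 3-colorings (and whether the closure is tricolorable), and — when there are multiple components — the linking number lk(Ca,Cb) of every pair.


V = -q^-4 + q^-3 + q^-1
<D> = A^-8 + 1 - A^4 (w = -4)
1 component over 10 crossings, w = -4
9 Fox colorings among 3^10, |V(-1)| = 3: tricolorable
why: the span of V is 3, forcing >= 3 crossings in any diagram


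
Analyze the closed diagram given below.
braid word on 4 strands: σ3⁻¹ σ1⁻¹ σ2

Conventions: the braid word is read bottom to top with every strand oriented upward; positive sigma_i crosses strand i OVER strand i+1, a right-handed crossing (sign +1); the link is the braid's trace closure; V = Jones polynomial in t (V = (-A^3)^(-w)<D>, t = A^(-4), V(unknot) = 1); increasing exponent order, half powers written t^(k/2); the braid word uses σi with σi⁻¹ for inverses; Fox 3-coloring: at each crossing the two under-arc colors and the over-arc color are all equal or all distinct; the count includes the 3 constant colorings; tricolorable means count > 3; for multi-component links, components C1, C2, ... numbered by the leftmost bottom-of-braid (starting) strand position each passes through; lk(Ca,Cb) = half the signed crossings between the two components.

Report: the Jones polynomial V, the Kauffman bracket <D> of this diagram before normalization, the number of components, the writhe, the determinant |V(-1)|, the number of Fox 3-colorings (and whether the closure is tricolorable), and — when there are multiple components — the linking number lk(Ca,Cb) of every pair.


V = 1
<D> = -A^-3 (w = -1)
1 component over 3 crossings, w = -1
3 Fox colorings among 3^3, |V(-1)| = 1: not tricolorable
why: w = -1 (over 3 crossings) is diagram-only; (-A^3)^(1) removes it from V


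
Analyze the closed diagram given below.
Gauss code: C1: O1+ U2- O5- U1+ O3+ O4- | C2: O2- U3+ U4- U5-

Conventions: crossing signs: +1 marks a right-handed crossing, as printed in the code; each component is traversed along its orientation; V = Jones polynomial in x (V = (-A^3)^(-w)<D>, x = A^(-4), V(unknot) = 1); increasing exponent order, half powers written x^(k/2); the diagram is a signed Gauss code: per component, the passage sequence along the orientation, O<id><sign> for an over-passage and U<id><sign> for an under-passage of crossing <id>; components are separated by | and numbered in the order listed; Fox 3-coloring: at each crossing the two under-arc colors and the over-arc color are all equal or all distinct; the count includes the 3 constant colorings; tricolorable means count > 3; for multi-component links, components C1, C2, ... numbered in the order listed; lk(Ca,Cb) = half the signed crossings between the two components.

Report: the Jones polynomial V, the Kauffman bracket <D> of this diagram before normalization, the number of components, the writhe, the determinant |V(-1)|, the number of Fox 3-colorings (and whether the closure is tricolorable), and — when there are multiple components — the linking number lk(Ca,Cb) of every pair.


V(x) = -x^(-5/2) - x^(-1/2)
bracket: A^-1 + A^7, w = -1
2 components, writhe -1, over 5 crossings
lk(C1,C2) = -1
det 2, colorings 3 of 3^5 — not tricolorable
observation: |V(-1)| = 2: so not tricolorable, since 3 does not divide 2


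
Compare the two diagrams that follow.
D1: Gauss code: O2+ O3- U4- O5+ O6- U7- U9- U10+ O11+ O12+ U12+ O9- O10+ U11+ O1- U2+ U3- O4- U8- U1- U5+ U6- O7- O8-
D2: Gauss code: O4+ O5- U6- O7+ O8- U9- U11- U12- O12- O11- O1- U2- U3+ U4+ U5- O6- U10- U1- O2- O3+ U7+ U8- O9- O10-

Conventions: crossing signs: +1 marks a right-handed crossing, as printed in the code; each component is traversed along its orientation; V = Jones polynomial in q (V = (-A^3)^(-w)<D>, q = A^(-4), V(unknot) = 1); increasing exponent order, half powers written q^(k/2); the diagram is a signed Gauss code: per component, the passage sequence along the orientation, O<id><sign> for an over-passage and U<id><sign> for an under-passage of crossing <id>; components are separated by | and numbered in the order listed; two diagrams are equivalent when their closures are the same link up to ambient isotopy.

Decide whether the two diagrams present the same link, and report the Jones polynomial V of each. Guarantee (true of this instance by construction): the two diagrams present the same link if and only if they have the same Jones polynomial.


same link: yes
V(D1) = -q^-4 + q^-3 + q^-1  [12 crossings, <D> = A^-2 + A^6 - A^10, w = -2]
D2 (bracket A^-14 + A^-6 - A^-2; 12 crossings at w = -6): V = -q^-4 + q^-3 + q^-1
note: all 2 diagrams share one V(q), hence one class


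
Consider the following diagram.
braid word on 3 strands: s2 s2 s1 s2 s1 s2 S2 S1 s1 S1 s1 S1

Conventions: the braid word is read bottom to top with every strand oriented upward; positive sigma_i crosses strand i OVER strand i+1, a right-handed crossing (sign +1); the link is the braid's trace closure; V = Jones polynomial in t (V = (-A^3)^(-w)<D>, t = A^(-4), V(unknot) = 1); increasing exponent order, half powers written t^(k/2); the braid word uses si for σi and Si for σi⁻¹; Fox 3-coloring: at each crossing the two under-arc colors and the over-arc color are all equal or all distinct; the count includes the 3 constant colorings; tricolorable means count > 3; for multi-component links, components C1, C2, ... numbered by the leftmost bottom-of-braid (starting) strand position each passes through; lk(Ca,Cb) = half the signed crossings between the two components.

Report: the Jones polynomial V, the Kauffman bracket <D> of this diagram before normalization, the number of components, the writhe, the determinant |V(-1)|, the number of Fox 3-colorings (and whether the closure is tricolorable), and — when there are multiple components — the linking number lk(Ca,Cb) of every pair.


V = t + t^3 - t^4
<D> = -A^-4 + 1 + A^8 (w = +4)
1 component over 12 crossings, w = +4
9 Fox colorings among 3^12, |V(-1)| = 3: tricolorable
why: w = +4 (over 12 crossings) is diagram-only; (-A^3)^(-4) removes it from V


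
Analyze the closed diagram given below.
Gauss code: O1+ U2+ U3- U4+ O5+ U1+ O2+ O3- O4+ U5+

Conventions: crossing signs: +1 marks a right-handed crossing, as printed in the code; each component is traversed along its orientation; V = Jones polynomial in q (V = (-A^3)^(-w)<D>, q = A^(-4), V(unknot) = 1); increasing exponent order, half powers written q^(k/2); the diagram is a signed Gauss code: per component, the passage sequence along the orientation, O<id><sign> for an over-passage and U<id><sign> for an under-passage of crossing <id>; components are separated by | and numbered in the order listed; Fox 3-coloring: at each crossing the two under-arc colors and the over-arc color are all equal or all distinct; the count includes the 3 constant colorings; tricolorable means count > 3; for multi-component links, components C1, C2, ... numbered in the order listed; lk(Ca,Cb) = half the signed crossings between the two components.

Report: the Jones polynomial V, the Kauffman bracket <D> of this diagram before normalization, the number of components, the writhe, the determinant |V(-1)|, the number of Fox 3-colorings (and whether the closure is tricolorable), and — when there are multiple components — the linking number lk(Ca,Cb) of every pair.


Jones polynomial: V(q) = q + q^3 - q^4
<D> = A^-7 - A^-3 - A^5; writhe +3
components 1, writhe +3 (5 crossings)
3-colorings: 9 of 3^5, det 3 — tricolorable
note: the span of V is 3, forcing >= 3 crossings in any diagram


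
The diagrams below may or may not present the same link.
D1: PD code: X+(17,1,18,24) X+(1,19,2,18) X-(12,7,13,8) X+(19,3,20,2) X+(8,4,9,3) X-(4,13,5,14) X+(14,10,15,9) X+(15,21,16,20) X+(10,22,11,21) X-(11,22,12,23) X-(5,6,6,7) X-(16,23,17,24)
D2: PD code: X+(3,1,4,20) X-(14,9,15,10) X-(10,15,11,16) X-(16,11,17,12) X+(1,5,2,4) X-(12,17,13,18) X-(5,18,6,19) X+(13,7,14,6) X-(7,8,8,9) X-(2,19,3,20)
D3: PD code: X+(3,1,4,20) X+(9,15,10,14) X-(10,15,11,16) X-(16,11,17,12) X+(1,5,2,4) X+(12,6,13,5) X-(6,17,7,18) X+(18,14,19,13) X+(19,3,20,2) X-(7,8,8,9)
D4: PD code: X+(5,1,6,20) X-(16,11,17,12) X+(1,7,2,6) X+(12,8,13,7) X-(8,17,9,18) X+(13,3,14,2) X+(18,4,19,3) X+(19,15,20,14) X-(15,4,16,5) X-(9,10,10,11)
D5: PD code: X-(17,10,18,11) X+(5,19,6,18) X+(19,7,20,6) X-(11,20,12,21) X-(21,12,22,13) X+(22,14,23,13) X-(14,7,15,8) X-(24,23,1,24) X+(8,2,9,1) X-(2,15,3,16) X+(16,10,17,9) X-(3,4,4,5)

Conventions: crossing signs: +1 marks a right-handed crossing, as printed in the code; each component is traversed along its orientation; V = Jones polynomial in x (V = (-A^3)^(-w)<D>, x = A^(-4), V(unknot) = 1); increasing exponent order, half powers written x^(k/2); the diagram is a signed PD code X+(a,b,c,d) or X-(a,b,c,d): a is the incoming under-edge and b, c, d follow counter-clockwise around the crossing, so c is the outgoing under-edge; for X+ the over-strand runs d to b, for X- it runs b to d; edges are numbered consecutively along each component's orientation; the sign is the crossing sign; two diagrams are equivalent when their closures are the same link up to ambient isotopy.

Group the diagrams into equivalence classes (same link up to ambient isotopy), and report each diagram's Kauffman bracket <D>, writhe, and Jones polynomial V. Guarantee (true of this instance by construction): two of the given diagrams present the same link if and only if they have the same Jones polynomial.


classes: {D1, D3, D4} | {D2} | {D5}
V(D1) = x^-1 - 1 + 2x - 3x^2 + 3x^3 - 2x^4 + 2x^5 - x^6  [12 crossings, <D> = -A^-18 + 2A^-14 - 2A^-10 + 3A^-6 - 3A^-2 + 2A^2 - A^6 + A^10, w = +2]
V(D2) = -x^-4 + x^-3 + x^-1  (w -4, c 10, <D> = A^-8 + 1 - A^4)
V(D3) = x^-1 - 1 + 2x - 3x^2 + 3x^3 - 2x^4 + 2x^5 - x^6  [10 crossings, <D> = -A^-18 + 2A^-14 - 2A^-10 + 3A^-6 - 3A^-2 + 2A^2 - A^6 + A^10, w = +2]
V(D4) = x^-1 - 1 + 2x - 3x^2 + 3x^3 - 2x^4 + 2x^5 - x^6  [10 crossings, <D> = -A^-18 + 2A^-14 - 2A^-10 + 3A^-6 - 3A^-2 + 2A^2 - A^6 + A^10, w = +2]
V(D5) = 1  (w -2, c 12, <D> = A^-6)
note: comparing 5 Jones polynomials yields 3 groups


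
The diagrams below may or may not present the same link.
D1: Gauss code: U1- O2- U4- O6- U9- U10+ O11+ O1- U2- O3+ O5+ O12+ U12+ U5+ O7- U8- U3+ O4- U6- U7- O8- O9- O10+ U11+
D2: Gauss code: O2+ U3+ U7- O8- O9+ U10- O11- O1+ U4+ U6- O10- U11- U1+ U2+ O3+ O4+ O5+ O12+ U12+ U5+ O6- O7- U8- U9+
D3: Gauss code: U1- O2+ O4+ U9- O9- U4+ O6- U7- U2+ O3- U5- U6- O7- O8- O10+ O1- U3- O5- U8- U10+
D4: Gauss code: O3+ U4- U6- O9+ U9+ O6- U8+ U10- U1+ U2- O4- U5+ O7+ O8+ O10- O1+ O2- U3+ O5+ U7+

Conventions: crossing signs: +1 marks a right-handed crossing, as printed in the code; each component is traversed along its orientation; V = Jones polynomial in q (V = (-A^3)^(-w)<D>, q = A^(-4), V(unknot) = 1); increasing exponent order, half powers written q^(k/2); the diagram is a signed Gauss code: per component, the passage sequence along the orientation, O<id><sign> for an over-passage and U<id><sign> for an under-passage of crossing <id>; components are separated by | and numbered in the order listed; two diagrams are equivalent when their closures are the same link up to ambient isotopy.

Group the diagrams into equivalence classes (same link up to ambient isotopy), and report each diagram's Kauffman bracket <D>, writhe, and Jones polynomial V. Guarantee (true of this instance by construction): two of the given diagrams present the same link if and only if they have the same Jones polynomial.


classes: {D1, D3} | {D2} | {D4}
V(D1) = -q^-6 + q^-5 - q^-4 + 2q^-3 - q^-2 + q^-1  [12 crossings, <D> = A^-2 - A^2 + 2A^6 - A^10 + A^14 - A^18, w = -2]
D2 (bracket A^6; 12 crossings at w = +2): V = 1
V(D3) = -q^-6 + q^-5 - q^-4 + 2q^-3 - q^-2 + q^-1  [10 crossings, <D> = A^-8 - A^-4 + 2 - A^4 + A^8 - A^12, w = -4]
D4 (bracket -A^-10 + A^-6 + A^2; 10 crossings at w = +2): V = q + q^3 - q^4
insight: V(q) takes 3 values over 4 diagrams, fixing the grouping


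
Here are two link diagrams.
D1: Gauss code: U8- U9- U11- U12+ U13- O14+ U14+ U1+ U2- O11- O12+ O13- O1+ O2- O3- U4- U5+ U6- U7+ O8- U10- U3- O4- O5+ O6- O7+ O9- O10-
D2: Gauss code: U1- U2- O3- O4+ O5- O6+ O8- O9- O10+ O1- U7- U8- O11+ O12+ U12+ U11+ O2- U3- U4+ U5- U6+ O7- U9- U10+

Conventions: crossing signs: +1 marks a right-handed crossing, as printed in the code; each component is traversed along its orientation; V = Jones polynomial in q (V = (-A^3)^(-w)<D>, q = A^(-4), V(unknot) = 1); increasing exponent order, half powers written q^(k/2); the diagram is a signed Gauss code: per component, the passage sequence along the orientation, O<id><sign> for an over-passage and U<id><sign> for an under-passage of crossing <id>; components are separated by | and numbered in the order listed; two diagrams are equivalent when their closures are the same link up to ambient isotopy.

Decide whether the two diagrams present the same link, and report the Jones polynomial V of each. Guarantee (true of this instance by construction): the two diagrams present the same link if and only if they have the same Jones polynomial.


same link: yes
V(D1) = -q^-4 + q^-3 + q^-1  [14 crossings, <D> = A^-8 + 1 - A^4, w = -4]
V(D2) = -q^-4 + q^-3 + q^-1  [12 crossings, <D> = A^-2 + A^6 - A^10, w = -2]
insight: all 2 diagrams share one V(q), hence one class


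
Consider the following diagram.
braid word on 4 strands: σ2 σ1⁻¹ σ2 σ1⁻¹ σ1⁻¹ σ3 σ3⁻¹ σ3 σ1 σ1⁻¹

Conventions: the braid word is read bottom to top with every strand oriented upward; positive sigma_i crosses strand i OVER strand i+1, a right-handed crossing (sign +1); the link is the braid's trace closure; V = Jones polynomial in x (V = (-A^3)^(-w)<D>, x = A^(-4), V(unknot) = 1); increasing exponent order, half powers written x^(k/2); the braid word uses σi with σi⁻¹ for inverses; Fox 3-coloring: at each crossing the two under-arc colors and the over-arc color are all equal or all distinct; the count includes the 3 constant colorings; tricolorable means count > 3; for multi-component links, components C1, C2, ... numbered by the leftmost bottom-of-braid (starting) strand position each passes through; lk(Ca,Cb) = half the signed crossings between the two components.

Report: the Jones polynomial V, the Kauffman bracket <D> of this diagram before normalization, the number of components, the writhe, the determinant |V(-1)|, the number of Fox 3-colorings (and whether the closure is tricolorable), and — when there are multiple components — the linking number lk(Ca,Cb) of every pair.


Jones polynomial: V(x) = x^(-7/2) - 2x^(-5/2) + x^(-3/2) - 2x^(-1/2) + x^(1/2) - x^(3/2)
<D> = -A^-6 + A^-2 - 2A^2 + A^6 - 2A^10 + A^14; writhe 0
components 2, writhe 0 (10 crossings)
linking number lk(C1,C2) = 0
3-colorings: 3 of 3^10, det 8 — not tricolorable
note: summing lk over 1 pair gives 0


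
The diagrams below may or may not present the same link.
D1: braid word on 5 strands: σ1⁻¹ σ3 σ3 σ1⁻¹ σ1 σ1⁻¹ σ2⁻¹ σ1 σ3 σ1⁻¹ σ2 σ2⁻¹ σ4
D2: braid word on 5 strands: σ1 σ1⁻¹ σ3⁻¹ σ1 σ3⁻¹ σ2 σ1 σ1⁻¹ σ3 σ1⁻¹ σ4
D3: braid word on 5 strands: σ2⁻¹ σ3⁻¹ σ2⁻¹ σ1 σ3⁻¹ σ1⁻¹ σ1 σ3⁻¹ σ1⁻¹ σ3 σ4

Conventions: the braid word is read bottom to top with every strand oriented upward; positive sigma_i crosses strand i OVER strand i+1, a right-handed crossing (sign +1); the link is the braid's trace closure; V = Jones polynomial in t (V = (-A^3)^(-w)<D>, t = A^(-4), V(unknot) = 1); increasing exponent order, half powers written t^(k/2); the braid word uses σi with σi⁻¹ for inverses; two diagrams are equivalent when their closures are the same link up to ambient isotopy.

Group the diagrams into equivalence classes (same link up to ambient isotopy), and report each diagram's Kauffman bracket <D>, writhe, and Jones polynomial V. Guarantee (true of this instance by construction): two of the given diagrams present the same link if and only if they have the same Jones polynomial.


grouping into links: {D1} | {D2} | {D3}
V(D1) = -t^(-3/2) - 2t^(1/2) + t^(3/2) - t^(5/2) + t^(7/2)  (w +1, c 13, <D> = -A^-11 + A^-7 - A^-3 + 2A + A^9)
D2 (bracket A + A^5; 11 crossings at w = +1): V = -t^(-1/2) - t^(1/2)
V(D3) = t^(-9/2) - t^(-5/2) - t^(-3/2) - t^(-1/2)  [11 crossings, <D> = A^-7 + A^-3 + A - A^9, w = -3]
why: 3 classes among 3 diagrams; unequal V(t) rules out equality


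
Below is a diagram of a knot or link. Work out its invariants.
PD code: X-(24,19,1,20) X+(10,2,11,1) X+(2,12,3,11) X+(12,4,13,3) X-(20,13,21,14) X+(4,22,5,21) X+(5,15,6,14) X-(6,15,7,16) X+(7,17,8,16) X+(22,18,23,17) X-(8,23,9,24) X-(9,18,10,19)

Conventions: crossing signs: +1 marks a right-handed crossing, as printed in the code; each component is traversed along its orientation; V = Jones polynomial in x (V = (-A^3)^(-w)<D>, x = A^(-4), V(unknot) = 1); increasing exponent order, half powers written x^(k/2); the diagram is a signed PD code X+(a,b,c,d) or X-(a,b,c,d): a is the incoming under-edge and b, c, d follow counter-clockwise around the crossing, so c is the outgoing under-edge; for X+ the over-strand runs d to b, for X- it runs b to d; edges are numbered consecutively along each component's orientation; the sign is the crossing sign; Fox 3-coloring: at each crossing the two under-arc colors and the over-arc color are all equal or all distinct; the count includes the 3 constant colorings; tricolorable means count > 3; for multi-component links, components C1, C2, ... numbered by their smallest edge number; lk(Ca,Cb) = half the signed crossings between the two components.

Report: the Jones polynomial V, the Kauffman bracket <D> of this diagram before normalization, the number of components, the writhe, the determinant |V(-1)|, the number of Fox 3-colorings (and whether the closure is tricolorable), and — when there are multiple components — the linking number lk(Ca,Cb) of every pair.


Jones polynomial: V(x) = x + x^3 - x^4
<D> = -A^-10 + A^-6 + A^2; writhe +2
components 1, writhe +2 (12 crossings)
3-colorings: 9 of 3^12, det 3 — tricolorable
note: |V(-1)| = 3: so tricolorable, since 3 divides 3


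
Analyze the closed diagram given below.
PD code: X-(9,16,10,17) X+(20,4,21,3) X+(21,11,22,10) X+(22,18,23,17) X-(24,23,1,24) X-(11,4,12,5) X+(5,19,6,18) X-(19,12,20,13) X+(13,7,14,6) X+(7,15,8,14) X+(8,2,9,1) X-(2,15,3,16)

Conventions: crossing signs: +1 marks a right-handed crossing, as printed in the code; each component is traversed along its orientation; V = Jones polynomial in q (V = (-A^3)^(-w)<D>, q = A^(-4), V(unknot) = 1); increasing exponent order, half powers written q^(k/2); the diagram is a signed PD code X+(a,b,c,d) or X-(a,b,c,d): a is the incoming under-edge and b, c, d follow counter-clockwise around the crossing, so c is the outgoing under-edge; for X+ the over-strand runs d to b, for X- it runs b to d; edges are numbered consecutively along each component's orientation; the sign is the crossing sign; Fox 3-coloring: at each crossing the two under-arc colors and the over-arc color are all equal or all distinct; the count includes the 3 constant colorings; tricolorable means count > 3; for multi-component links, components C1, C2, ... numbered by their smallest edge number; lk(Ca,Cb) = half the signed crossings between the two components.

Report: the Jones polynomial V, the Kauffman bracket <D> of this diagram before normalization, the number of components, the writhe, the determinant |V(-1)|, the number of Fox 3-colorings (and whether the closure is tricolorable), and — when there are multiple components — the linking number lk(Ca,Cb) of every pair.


Jones polynomial: V(q) = 1
<D> = A^6; writhe +2
components 1, writhe +2 (12 crossings)
3-colorings: 3 of 3^12, det 1 — not tricolorable
note: |V(-1)| = 1: so not tricolorable, since 3 does not divide 1


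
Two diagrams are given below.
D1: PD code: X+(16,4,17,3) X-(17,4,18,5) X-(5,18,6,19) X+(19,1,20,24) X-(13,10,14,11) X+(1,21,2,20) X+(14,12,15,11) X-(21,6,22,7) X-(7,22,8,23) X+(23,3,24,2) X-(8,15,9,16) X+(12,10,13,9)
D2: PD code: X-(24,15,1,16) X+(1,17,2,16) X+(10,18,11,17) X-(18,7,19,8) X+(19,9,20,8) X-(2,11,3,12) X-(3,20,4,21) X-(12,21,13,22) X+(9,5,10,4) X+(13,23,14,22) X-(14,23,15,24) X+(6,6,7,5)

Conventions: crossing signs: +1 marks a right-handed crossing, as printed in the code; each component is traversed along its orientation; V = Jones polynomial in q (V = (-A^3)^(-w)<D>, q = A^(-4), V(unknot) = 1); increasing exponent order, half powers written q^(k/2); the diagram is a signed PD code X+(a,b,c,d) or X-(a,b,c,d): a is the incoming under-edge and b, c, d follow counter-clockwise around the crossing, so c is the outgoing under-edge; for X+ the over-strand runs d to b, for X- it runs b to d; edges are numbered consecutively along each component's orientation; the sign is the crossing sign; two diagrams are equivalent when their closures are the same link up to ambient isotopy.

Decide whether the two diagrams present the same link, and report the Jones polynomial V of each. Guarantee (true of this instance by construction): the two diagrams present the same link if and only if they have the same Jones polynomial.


equivalent: no
V(D1) = -q^-3 + 2q^-2 - 2q^-1 + 3 - 2q + 2q^2 - q^3  (w 0, c 12, <D> = -A^-12 + 2A^-8 - 2A^-4 + 3 - 2A^4 + 2A^8 - A^12)
D2 (bracket 1; 12 crossings at w = 0): V = 1
why: 2 values of V(q) split the 2 diagrams


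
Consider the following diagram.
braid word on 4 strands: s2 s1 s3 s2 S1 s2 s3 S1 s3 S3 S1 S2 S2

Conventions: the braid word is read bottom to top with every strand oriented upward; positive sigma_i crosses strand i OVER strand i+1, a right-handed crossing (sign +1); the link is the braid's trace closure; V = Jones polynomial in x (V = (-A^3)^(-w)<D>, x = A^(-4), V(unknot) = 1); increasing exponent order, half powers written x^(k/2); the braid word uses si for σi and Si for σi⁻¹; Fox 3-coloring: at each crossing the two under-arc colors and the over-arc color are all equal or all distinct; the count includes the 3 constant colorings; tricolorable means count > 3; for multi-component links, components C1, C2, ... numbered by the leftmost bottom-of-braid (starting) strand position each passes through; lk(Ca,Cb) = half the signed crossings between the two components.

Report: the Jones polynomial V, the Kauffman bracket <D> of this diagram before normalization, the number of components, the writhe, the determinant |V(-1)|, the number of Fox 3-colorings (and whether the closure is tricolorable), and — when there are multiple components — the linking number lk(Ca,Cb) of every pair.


V = -x^-3 + 3x^-2 - 3x^-1 + 4 - 4x + 3x^2 - 2x^3 + x^4
<D> = -A^-13 + 2A^-9 - 3A^-5 + 4A^-1 - 4A^3 + 3A^7 - 3A^11 + A^15 (w = +1)
1 component over 13 crossings, w = +1
9 Fox colorings among 3^13, |V(-1)| = 21: tricolorable
why: V spans 7 powers of x: at least 7 crossings in any diagram


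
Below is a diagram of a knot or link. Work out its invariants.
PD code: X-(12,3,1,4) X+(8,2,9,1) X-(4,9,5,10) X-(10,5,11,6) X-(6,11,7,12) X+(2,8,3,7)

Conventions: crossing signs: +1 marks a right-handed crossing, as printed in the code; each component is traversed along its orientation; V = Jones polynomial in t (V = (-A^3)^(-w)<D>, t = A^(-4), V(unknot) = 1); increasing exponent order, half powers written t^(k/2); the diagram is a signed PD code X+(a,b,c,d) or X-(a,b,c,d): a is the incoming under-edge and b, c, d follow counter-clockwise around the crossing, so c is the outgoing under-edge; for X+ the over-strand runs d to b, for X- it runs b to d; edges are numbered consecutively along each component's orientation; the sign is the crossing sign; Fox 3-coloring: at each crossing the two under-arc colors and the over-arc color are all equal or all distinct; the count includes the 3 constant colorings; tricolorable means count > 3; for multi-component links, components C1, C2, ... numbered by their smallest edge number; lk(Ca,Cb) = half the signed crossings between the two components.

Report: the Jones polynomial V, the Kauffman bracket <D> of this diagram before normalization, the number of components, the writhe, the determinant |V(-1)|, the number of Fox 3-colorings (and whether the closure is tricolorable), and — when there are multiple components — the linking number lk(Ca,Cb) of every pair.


V = t^-5 - 2t^-4 + 2t^-3 - 2t^-2 + 2t^-1 - 1 + t
<D> = A^-10 - A^-6 + 2A^-2 - 2A^2 + 2A^6 - 2A^10 + A^14 (w = -2)
1 component over 6 crossings, w = -2
3 Fox colorings among 3^6, |V(-1)| = 11: not tricolorable
why: w = -2 shifts under R1 moves; the (-A^3)^(2) factor cancels that in V
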